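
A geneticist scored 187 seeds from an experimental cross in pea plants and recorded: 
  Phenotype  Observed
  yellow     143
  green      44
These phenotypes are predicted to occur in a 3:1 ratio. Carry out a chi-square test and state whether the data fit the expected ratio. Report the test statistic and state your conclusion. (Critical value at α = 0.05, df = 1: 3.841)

0.216; consistent

Under the 3:1 hypothesis (Σ ratio = 4, N = 187):
  yellow: 187 × 3/4 = 140.25
  green: 187 × 1/4 = 46.75
χ² = Σ (O − E)² / E
  yellow: (143 − 140.25)² / 140.25 = 0.0539
  green: (44 − 46.75)² / 46.75 = 0.1618
χ² = 0.0539 + 0.1618 = 0.2157 ≈ 0.216
Degrees of freedom = 2 − 1 = 1; critical value at α = 0.05 is 3.841.
Since 0.216 < 3.841, we fail to reject the null hypothesis — the data are consistent with the 3:1 ratio.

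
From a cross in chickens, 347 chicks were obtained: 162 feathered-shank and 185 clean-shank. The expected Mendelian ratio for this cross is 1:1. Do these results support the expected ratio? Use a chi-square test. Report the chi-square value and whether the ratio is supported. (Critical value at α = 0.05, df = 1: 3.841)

1.524; consistent

Under the 1:1 hypothesis (Σ ratio = 2, N = 347):
  feathered-shank: 347 × 1/2 = 173.5
  clean-shank: 347 × 1/2 = 173.5
χ² = Σ (O − E)² / E
  feathered-shank: (162 − 173.5)² / 173.5 = 0.7622
  clean-shank: (185 − 173.5)² / 173.5 = 0.7622
χ² = 0.7622 + 0.7622 = 1.5244 ≈ 1.524
Degrees of freedom = 2 − 1 = 1; critical value at α = 0.05 is 3.841.
Since 1.524 < 3.841, we fail to reject the null hypothesis — the data are consistent with the 1:1 ratio.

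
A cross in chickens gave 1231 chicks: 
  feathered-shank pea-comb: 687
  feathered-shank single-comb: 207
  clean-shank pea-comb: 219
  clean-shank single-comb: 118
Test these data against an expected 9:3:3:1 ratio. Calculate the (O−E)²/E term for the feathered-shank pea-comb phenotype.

0.043

Total ratio parts = 16. Expected numbers out of 1231:
  feathered-shank pea-comb: 1231 × 9/16 = 692.4375
  feathered-shank single-comb: 1231 × 3/16 = 230.8125
  clean-shank pea-comb: 1231 × 3/16 = 230.8125
  clean-shank single-comb: 1231 × 1/16 = 76.9375
Contribution of feathered-shank pea-comb: (687 − 692.4375)² / 692.4375 = 0.0427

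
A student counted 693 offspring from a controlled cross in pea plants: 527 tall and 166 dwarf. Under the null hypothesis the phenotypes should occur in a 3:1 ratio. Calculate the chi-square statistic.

Total ratio parts = 4. Expected numbers out of 693:
  tall: 693 × 3/4 = 519.75
  dwarf: 693 × 1/4 = 173.25
χ² = Σ (O − E)² / E
  tall: (527 − 519.75)² / 519.75 = 0.1011
  dwarf: (166 − 173.25)² / 173.25 = 0.3034
χ² = 0.1011 + 0.3034 = 0.4045 ≈ 0.405

0.405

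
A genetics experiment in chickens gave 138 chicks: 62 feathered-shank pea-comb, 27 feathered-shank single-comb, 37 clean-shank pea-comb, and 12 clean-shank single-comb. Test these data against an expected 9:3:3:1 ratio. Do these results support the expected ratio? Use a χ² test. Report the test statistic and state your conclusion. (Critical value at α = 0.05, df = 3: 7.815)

Under the 9:3:3:1 hypothesis (Σ ratio = 16, N = 138):
  feathered-shank pea-comb: 138 × 9/16 = 77.625
  feathered-shank single-comb: 138 × 3/16 = 25.875
  clean-shank pea-comb: 138 × 3/16 = 25.875
  clean-shank single-comb: 138 × 1/16 = 8.625
χ² = Σ (O − E)² / E
  feathered-shank pea-comb: (62 − 77.625)² / 77.625 = 3.1451
  feathered-shank single-comb: (27 − 25.875)² / 25.875 = 0.0489
  clean-shank pea-comb: (37 − 25.875)² / 25.875 = 4.7832
  clean-shank single-comb: (12 − 8.625)² / 8.625 = 1.3207
χ² = 3.1451 + 0.0489 + 4.7832 + 1.3207 = 9.2979 ≈ 9.298
Degrees of freedom = 4 − 1 = 3; critical value at α = 0.05 is 7.815.
Since 9.298 > 7.815, we reject the null hypothesis — the data do not fit the 9:3:3:1 ratio.

9.298; not consistent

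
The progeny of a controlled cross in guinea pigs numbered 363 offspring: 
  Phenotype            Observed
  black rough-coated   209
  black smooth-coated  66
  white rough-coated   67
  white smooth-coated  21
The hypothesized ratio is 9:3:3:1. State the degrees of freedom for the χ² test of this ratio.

A goodness-of-fit test with 4 phenotype classes has df = 4 − 1 = 3.

3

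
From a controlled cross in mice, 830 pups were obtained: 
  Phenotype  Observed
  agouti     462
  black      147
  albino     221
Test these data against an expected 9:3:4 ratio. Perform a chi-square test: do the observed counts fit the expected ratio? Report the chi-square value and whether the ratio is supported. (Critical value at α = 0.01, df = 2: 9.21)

Total ratio parts = 16. Expected numbers out of 830:
  agouti: 830 × 9/16 = 466.875
  black: 830 × 3/16 = 155.625
  albino: 830 × 4/16 = 207.5
χ² = Σ (O − E)² / E
  agouti: (462 − 466.875)² / 466.875 = 0.0509
  black: (147 − 155.625)² / 155.625 = 0.4780
  albino: (221 − 207.5)² / 207.5 = 0.8783
χ² = 0.0509 + 0.4780 + 0.8783 = 1.4072 ≈ 1.407
Degrees of freedom = 3 − 1 = 2; critical value at α = 0.01 is 9.21.
Since 1.407 < 9.21, we fail to reject the null hypothesis — the data are consistent with the 9:3:4 ratio.

1.407; consistent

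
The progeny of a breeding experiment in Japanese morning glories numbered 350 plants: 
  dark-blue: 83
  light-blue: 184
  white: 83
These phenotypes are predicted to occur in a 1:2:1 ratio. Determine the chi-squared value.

0.926

Total ratio parts = 4. Expected numbers out of 350:
  dark-blue: 350 × 1/4 = 87.5
  light-blue: 350 × 2/4 = 175
  white: 350 × 1/4 = 87.5
χ² = Σ (O − E)² / E
  dark-blue: (83 − 87.5)² / 87.5 = 0.2314
  light-blue: (184 − 175)² / 175 = 0.4629
  white: (83 − 87.5)² / 87.5 = 0.2314
χ² = 0.2314 + 0.4629 + 0.2314 = 0.9257 ≈ 0.926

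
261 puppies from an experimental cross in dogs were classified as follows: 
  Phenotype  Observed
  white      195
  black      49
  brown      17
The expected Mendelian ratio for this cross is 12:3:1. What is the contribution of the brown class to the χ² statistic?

0.029

Expected counts for N = 261 under a 12:3:1 ratio (total parts = 16):
  white: 261 × 12/16 = 195.75
  black: 261 × 3/16 = 48.9375
  brown: 261 × 1/16 = 16.3125
Contribution of brown: (17 − 16.3125)² / 16.3125 = 0.0290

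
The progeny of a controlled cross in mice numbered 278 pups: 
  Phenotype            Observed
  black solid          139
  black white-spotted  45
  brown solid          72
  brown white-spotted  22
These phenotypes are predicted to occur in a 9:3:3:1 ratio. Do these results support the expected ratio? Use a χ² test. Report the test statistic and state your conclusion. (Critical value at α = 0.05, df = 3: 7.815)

The 9:3:3:1 ratio has 16 parts, so with N = 278 the expected counts are:
  black solid: 278 × 9/16 = 156.375
  black white-spotted: 278 × 3/16 = 52.125
  brown solid: 278 × 3/16 = 52.125
  brown white-spotted: 278 × 1/16 = 17.375
χ² = Σ (O − E)² / E
  black solid: (139 − 156.375)² / 156.375 = 1.9306
  black white-spotted: (45 − 52.125)² / 52.125 = 0.9739
  brown solid: (72 − 52.125)² / 52.125 = 7.5782
  brown white-spotted: (22 − 17.375)² / 17.375 = 1.2311
χ² = 1.9306 + 0.9739 + 7.5782 + 1.2311 = 11.7138 ≈ 11.714
Degrees of freedom = 4 − 1 = 3; critical value at α = 0.05 is 7.815.
Since 11.714 > 7.815, we reject the null hypothesis — the data do not fit the 9:3:3:1 ratio.

11.714; not consistent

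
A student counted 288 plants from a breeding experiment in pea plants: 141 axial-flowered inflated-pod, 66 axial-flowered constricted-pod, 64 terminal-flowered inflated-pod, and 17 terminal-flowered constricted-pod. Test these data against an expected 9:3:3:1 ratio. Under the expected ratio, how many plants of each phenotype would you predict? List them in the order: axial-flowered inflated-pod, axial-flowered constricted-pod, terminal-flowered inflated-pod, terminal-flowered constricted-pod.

Expected counts for N = 288 under a 9:3:3:1 ratio (total parts = 16):
  axial-flowered inflated-pod: 288 × 9/16 = 162
  axial-flowered constricted-pod: 288 × 3/16 = 54
  terminal-flowered inflated-pod: 288 × 3/16 = 54
  terminal-flowered constricted-pod: 288 × 1/16 = 18

162, 54, 54, 18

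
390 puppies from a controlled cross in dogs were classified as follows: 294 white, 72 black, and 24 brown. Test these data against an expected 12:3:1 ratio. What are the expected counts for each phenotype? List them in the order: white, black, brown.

292.5, 73.125, 24.375

Under the 12:3:1 hypothesis (Σ ratio = 16, N = 390):
  white: 390 × 12/16 = 292.5
  black: 390 × 3/16 = 73.125
  brown: 390 × 1/16 = 24.375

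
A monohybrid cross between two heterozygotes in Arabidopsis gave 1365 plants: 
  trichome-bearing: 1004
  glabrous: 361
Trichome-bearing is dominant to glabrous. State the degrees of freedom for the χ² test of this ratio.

For a monohybrid cross between heterozygotes with complete dominance, the expected phenotypic ratio is 3:1.
A goodness-of-fit test with 2 phenotype classes has df = 2 − 1 = 1.

1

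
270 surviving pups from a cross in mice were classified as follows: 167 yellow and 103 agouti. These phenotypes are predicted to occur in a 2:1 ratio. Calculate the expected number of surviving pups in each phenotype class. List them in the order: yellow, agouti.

Under the 2:1 hypothesis (Σ ratio = 3, N = 270):
  yellow: 270 × 2/3 = 180
  agouti: 270 × 1/3 = 90

180, 90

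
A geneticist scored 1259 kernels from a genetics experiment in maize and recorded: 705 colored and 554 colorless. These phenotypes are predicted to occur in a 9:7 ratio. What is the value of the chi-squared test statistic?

The 9:7 ratio has 16 parts, so with N = 1259 the expected counts are:
  colored: 1259 × 9/16 = 708.1875
  colorless: 1259 × 7/16 = 550.8125
χ² = Σ (O − E)² / E
  colored: (705 − 708.1875)² / 708.1875 = 0.0143
  colorless: (554 − 550.8125)² / 550.8125 = 0.0184
χ² = 0.0143 + 0.0184 = 0.0327 ≈ 0.033

0.033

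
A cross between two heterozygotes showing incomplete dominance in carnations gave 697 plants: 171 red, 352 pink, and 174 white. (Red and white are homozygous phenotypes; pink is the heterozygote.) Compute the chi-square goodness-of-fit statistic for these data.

With incomplete dominance, a heterozygote × heterozygote cross gives a 1:2:1 phenotypic ratio.
Under the 1:2:1 hypothesis (Σ ratio = 4, N = 697):
  red: 697 × 1/4 = 174.25
  pink: 697 × 2/4 = 348.5
  white: 697 × 1/4 = 174.25
χ² = Σ (O − E)² / E
  red: (171 − 174.25)² / 174.25 = 0.0606
  pink: (352 − 348.5)² / 348.5 = 0.0352
  white: (174 − 174.25)² / 174.25 = 0.0004
χ² = 0.0606 + 0.0352 + 0.0004 = 0.0962 ≈ 0.096

0.096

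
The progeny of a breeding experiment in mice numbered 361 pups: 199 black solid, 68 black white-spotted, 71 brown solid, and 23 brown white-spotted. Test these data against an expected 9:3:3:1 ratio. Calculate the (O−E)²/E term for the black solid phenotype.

0.081

Expected counts for N = 361 under a 9:3:3:1 ratio (total parts = 16):
  black solid: 361 × 9/16 = 203.0625
  black white-spotted: 361 × 3/16 = 67.6875
  brown solid: 361 × 3/16 = 67.6875
  brown white-spotted: 361 × 1/16 = 22.5625
Contribution of black solid: (199 − 203.0625)² / 203.0625 = 0.0813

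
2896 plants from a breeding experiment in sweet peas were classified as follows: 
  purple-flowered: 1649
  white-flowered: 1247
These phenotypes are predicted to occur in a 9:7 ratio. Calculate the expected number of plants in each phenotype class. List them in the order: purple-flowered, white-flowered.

1629, 1267

Total ratio parts = 16. Expected numbers out of 2896:
  purple-flowered: 2896 × 9/16 = 1629
  white-flowered: 2896 × 7/16 = 1267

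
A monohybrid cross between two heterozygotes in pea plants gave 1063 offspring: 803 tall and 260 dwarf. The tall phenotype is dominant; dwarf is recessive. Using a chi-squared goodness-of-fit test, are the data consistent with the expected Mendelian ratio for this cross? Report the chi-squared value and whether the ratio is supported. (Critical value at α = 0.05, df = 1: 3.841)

For a monohybrid cross between heterozygotes with complete dominance, the expected phenotypic ratio is 3:1.
The 3:1 ratio has 4 parts, so with N = 1063 the expected counts are:
  tall: 1063 × 3/4 = 797.25
  dwarf: 1063 × 1/4 = 265.75
χ² = Σ (O − E)² / E
  tall: (803 − 797.25)² / 797.25 = 0.0415
  dwarf: (260 − 265.75)² / 265.75 = 0.1244
χ² = 0.0415 + 0.1244 = 0.1659 ≈ 0.166
Degrees of freedom = 2 − 1 = 1; critical value at α = 0.05 is 3.841.
Since 0.166 < 3.841, we fail to reject the null hypothesis — the data are consistent with the 3:1 ratio.

0.166; consistent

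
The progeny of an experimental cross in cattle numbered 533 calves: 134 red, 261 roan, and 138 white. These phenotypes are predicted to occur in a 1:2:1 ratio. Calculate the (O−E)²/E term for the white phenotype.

0.169

Total ratio parts = 4. Expected numbers out of 533:
  red: 533 × 1/4 = 133.25
  roan: 533 × 2/4 = 266.5
  white: 533 × 1/4 = 133.25
Contribution of white: (138 − 133.25)² / 133.25 = 0.1693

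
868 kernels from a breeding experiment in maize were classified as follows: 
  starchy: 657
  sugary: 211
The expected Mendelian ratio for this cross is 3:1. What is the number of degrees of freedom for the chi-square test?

1

A goodness-of-fit test with 2 phenotype classes has df = 2 − 1 = 1.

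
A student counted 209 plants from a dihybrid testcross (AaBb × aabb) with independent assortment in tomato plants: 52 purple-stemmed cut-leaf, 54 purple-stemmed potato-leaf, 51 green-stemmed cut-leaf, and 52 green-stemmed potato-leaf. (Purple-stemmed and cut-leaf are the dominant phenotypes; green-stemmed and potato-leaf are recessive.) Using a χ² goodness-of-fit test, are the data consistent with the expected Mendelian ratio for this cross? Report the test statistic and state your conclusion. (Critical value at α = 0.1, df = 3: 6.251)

0.091; consistent

A dihybrid testcross with independent assortment gives a 1:1:1:1 ratio.
Expected counts for N = 209 under a 1:1:1:1 ratio (total parts = 4):
  purple-stemmed cut-leaf: 209 × 1/4 = 52.25
  purple-stemmed potato-leaf: 209 × 1/4 = 52.25
  green-stemmed cut-leaf: 209 × 1/4 = 52.25
  green-stemmed potato-leaf: 209 × 1/4 = 52.25
χ² = Σ (O − E)² / E
  purple-stemmed cut-leaf: (52 − 52.25)² / 52.25 = 0.0012
  purple-stemmed potato-leaf: (54 − 52.25)² / 52.25 = 0.0586
  green-stemmed cut-leaf: (51 − 52.25)² / 52.25 = 0.0299
  green-stemmed potato-leaf: (52 − 52.25)² / 52.25 = 0.0012
χ² = 0.0012 + 0.0586 + 0.0299 + 0.0012 = 0.0909 ≈ 0.091
Degrees of freedom = 4 − 1 = 3; critical value at α = 0.1 is 6.251.
Since 0.091 < 6.251, we fail to reject the null hypothesis — the data are consistent with the 1:1:1:1 ratio.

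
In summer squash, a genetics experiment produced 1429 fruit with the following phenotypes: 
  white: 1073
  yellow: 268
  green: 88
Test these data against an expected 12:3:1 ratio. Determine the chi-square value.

The 12:3:1 ratio has 16 parts, so with N = 1429 the expected counts are:
  white: 1429 × 12/16 = 1071.75
  yellow: 1429 × 3/16 = 267.9375
  green: 1429 × 1/16 = 89.3125
χ² = Σ (O − E)² / E
  white: (1073 − 1071.75)² / 1071.75 = 0.0015
  yellow: (268 − 267.9375)² / 267.9375 = 0.0000
  green: (88 − 89.3125)² / 89.3125 = 0.0193
χ² = 0.0015 + 0.0000 + 0.0193 = 0.0208 ≈ 0.021

0.021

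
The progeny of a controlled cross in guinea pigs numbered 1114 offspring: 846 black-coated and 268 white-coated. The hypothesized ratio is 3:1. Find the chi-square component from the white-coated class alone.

Expected counts for N = 1114 under a 3:1 ratio (total parts = 4):
  black-coated: 1114 × 3/4 = 835.5
  white-coated: 1114 × 1/4 = 278.5
Contribution of white-coated: (268 − 278.5)² / 278.5 = 0.3959

0.396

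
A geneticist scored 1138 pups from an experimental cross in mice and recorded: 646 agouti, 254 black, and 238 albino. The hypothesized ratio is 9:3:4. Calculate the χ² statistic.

Under the 9:3:4 hypothesis (Σ ratio = 16, N = 1138):
  agouti: 1138 × 9/16 = 640.125
  black: 1138 × 3/16 = 213.375
  albino: 1138 × 4/16 = 284.5
χ² = Σ (O − E)² / E
  agouti: (646 − 640.125)² / 640.125 = 0.0539
  black: (254 − 213.375)² / 213.375 = 7.7347
  albino: (238 − 284.5)² / 284.5 = 7.6002
χ² = 0.0539 + 7.7347 + 7.6002 = 15.3888 ≈ 15.389

15.389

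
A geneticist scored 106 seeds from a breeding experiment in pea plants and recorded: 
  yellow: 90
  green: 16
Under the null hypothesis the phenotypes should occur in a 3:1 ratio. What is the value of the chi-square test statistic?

Under the 3:1 hypothesis (Σ ratio = 4, N = 106):
  yellow: 106 × 3/4 = 79.5
  green: 106 × 1/4 = 26.5
χ² = Σ (O − E)² / E
  yellow: (90 − 79.5)² / 79.5 = 1.3868
  green: (16 − 26.5)² / 26.5 = 4.1604
χ² = 1.3868 + 4.1604 = 5.5472 ≈ 5.547

5.547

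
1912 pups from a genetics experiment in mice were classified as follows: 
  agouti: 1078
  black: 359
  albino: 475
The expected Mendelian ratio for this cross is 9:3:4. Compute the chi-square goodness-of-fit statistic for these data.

0.025

Expected counts for N = 1912 under a 9:3:4 ratio (total parts = 16):
  agouti: 1912 × 9/16 = 1075.5
  black: 1912 × 3/16 = 358.5
  albino: 1912 × 4/16 = 478
χ² = Σ (O − E)² / E
  agouti: (1078 − 1075.5)² / 1075.5 = 0.0058
  black: (359 − 358.5)² / 358.5 = 0.0007
  albino: (475 − 478)² / 478 = 0.0188
χ² = 0.0058 + 0.0007 + 0.0188 = 0.0253 ≈ 0.025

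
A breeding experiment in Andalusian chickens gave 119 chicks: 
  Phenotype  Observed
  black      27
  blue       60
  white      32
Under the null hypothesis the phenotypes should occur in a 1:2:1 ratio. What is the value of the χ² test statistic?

The 1:2:1 ratio has 4 parts, so with N = 119 the expected counts are:
  black: 119 × 1/4 = 29.75
  blue: 119 × 2/4 = 59.5
  white: 119 × 1/4 = 29.75
χ² = Σ (O − E)² / E
  black: (27 − 29.75)² / 29.75 = 0.2542
  blue: (60 − 59.5)² / 59.5 = 0.0042
  white: (32 − 29.75)² / 29.75 = 0.1702
χ² = 0.2542 + 0.0042 + 0.1702 = 0.4286 ≈ 0.429

0.429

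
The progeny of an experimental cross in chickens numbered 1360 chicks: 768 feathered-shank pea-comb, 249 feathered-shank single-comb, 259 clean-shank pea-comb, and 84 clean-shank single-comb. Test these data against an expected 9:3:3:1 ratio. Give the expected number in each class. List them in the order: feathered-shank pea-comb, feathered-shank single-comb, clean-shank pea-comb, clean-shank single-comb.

765, 255, 255, 85

Total ratio parts = 16. Expected numbers out of 1360:
  feathered-shank pea-comb: 1360 × 9/16 = 765
  feathered-shank single-comb: 1360 × 3/16 = 255
  clean-shank pea-comb: 1360 × 3/16 = 255
  clean-shank single-comb: 1360 × 1/16 = 85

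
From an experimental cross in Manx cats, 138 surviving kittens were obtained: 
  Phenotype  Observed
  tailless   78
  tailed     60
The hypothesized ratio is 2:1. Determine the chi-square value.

6.391

The 2:1 ratio has 3 parts, so with N = 138 the expected counts are:
  tailless: 138 × 2/3 = 92
  tailed: 138 × 1/3 = 46
χ² = Σ (O − E)² / E
  tailless: (78 − 92)² / 92 = 2.1304
  tailed: (60 − 46)² / 46 = 4.2609
χ² = 2.1304 + 4.2609 = 6.3913 ≈ 6.391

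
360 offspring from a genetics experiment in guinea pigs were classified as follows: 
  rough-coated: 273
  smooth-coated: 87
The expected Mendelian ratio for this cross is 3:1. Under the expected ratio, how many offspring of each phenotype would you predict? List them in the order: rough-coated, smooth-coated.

Expected counts for N = 360 under a 3:1 ratio (total parts = 4):
  rough-coated: 360 × 3/4 = 270
  smooth-coated: 360 × 1/4 = 90

270, 90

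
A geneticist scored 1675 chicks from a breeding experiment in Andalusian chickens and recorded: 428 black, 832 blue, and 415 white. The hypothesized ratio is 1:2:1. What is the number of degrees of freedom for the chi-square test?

A goodness-of-fit test with 3 phenotype classes has df = 3 − 1 = 2.

2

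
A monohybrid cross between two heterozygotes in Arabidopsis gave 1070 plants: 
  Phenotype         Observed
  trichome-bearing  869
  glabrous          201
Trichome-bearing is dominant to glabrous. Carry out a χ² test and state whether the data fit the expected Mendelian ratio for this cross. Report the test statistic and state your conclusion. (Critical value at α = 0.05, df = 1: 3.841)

22.042; not consistent

For a monohybrid cross between heterozygotes with complete dominance, the expected phenotypic ratio is 3:1.
Expected counts for N = 1070 under a 3:1 ratio (total parts = 4):
  trichome-bearing: 1070 × 3/4 = 802.5
  glabrous: 1070 × 1/4 = 267.5
χ² = Σ (O − E)² / E
  trichome-bearing: (869 − 802.5)² / 802.5 = 5.5106
  glabrous: (201 − 267.5)² / 267.5 = 16.5318
χ² = 5.5106 + 16.5318 = 22.0424 ≈ 22.042
Degrees of freedom = 2 − 1 = 1; critical value at α = 0.05 is 3.841.
Since 22.042 > 3.841, we reject the null hypothesis — the data do not fit the 3:1 ratio.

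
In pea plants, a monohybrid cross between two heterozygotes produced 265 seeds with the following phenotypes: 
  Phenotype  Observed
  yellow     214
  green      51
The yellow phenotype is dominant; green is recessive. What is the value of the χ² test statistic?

4.681

For a monohybrid cross between heterozygotes with complete dominance, the expected phenotypic ratio is 3:1.
Total ratio parts = 4. Expected numbers out of 265:
  yellow: 265 × 3/4 = 198.75
  green: 265 × 1/4 = 66.25
χ² = Σ (O − E)² / E
  yellow: (214 − 198.75)² / 198.75 = 1.1701
  green: (51 − 66.25)² / 66.25 = 3.5104
χ² = 1.1701 + 3.5104 = 4.6805 ≈ 4.681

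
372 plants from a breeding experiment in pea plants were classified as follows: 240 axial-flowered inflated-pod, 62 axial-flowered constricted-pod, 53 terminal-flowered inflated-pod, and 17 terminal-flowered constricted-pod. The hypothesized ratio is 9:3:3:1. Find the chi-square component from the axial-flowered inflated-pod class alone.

Under the 9:3:3:1 hypothesis (Σ ratio = 16, N = 372):
  axial-flowered inflated-pod: 372 × 9/16 = 209.25
  axial-flowered constricted-pod: 372 × 3/16 = 69.75
  terminal-flowered inflated-pod: 372 × 3/16 = 69.75
  terminal-flowered constricted-pod: 372 × 1/16 = 23.25
Contribution of axial-flowered inflated-pod: (240 − 209.25)² / 209.25 = 4.5188

4.519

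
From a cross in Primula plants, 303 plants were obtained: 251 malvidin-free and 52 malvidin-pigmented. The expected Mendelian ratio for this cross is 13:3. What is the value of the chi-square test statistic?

0.502

Total ratio parts = 16. Expected numbers out of 303:
  malvidin-free: 303 × 13/16 = 246.1875
  malvidin-pigmented: 303 × 3/16 = 56.8125
χ² = Σ (O − E)² / E
  malvidin-free: (251 − 246.1875)² / 246.1875 = 0.0941
  malvidin-pigmented: (52 − 56.8125)² / 56.8125 = 0.4077
χ² = 0.0941 + 0.4077 = 0.5018 ≈ 0.502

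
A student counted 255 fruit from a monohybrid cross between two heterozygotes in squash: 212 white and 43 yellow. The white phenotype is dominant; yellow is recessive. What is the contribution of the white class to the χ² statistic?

For a monohybrid cross between heterozygotes with complete dominance, the expected phenotypic ratio is 3:1.
The 3:1 ratio has 4 parts, so with N = 255 the expected counts are:
  white: 255 × 3/4 = 191.25
  yellow: 255 × 1/4 = 63.75
Contribution of white: (212 − 191.25)² / 191.25 = 2.2513

2.251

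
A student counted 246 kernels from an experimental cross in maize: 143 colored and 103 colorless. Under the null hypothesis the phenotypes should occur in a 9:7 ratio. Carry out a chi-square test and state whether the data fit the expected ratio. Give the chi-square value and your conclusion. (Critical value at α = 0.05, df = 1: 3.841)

0.353; consistent

Total ratio parts = 16. Expected numbers out of 246:
  colored: 246 × 9/16 = 138.375
  colorless: 246 × 7/16 = 107.625
χ² = Σ (O − E)² / E
  colored: (143 − 138.375)² / 138.375 = 0.1546
  colorless: (103 − 107.625)² / 107.625 = 0.1988
χ² = 0.1546 + 0.1988 = 0.3534 ≈ 0.353
Degrees of freedom = 2 − 1 = 1; critical value at α = 0.05 is 3.841.
Since 0.353 < 3.841, we fail to reject the null hypothesis — the data are consistent with the 9:7 ratio.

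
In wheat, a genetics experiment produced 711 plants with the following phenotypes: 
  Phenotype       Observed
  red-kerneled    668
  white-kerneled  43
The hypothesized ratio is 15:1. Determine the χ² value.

0.050

Under the 15:1 hypothesis (Σ ratio = 16, N = 711):
  red-kerneled: 711 × 15/16 = 666.5625
  white-kerneled: 711 × 1/16 = 44.4375
χ² = Σ (O − E)² / E
  red-kerneled: (668 − 666.5625)² / 666.5625 = 0.0031
  white-kerneled: (43 − 44.4375)² / 44.4375 = 0.0465
χ² = 0.0031 + 0.0465 = 0.0496 ≈ 0.050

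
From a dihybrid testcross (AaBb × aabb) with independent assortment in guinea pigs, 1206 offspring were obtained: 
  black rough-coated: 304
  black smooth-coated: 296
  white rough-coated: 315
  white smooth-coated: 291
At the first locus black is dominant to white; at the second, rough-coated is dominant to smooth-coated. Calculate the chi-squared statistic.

A dihybrid testcross with independent assortment gives a 1:1:1:1 ratio.
Under the 1:1:1:1 hypothesis (Σ ratio = 4, N = 1206):
  black rough-coated: 1206 × 1/4 = 301.5
  black smooth-coated: 1206 × 1/4 = 301.5
  white rough-coated: 1206 × 1/4 = 301.5
  white smooth-coated: 1206 × 1/4 = 301.5
χ² = Σ (O − E)² / E
  black rough-coated: (304 − 301.5)² / 301.5 = 0.0207
  black smooth-coated: (296 − 301.5)² / 301.5 = 0.1003
  white rough-coated: (315 − 301.5)² / 301.5 = 0.6045
  white smooth-coated: (291 − 301.5)² / 301.5 = 0.3657
χ² = 0.0207 + 0.1003 + 0.6045 + 0.3657 = 1.0912 ≈ 1.091

1.091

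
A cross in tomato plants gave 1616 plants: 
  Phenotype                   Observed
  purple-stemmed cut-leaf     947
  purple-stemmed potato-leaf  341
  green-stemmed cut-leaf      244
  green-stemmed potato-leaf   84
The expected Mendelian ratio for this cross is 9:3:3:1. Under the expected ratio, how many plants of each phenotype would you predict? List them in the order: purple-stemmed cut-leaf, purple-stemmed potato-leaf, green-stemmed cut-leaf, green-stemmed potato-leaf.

Total ratio parts = 16. Expected numbers out of 1616:
  purple-stemmed cut-leaf: 1616 × 9/16 = 909
  purple-stemmed potato-leaf: 1616 × 3/16 = 303
  green-stemmed cut-leaf: 1616 × 3/16 = 303
  green-stemmed potato-leaf: 1616 × 1/16 = 101

909, 303, 303, 101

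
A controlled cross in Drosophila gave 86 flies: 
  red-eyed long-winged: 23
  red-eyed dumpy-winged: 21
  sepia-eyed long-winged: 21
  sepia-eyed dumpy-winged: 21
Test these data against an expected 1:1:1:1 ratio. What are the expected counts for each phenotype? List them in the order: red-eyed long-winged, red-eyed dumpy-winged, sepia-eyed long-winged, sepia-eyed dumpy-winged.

The 1:1:1:1 ratio has 4 parts, so with N = 86 the expected counts are:
  red-eyed long-winged: 86 × 1/4 = 21.5
  red-eyed dumpy-winged: 86 × 1/4 = 21.5
  sepia-eyed long-winged: 86 × 1/4 = 21.5
  sepia-eyed dumpy-winged: 86 × 1/4 = 21.5

21.5, 21.5, 21.5, 21.5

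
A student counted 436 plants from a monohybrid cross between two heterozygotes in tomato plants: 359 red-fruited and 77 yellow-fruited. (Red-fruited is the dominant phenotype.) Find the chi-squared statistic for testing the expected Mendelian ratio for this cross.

For a monohybrid cross between heterozygotes with complete dominance, the expected phenotypic ratio is 3:1.
The 3:1 ratio has 4 parts, so with N = 436 the expected counts are:
  red-fruited: 436 × 3/4 = 327
  yellow-fruited: 436 × 1/4 = 109
χ² = Σ (O − E)² / E
  red-fruited: (359 − 327)² / 327 = 3.1315
  yellow-fruited: (77 − 109)² / 109 = 9.3945
χ² = 3.1315 + 9.3945 = 12.526

12.526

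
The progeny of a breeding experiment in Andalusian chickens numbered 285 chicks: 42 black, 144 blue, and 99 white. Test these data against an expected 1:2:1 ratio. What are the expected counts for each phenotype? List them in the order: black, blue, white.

Total ratio parts = 4. Expected numbers out of 285:
  black: 285 × 1/4 = 71.25
  blue: 285 × 2/4 = 142.5
  white: 285 × 1/4 = 71.25

71.25, 142.5, 71.25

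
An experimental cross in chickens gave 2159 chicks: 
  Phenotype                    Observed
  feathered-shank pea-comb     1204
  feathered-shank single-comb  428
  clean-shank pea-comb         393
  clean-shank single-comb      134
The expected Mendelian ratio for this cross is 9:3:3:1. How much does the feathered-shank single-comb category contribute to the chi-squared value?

Under the 9:3:3:1 hypothesis (Σ ratio = 16, N = 2159):
  feathered-shank pea-comb: 2159 × 9/16 = 1214.4375
  feathered-shank single-comb: 2159 × 3/16 = 404.8125
  clean-shank pea-comb: 2159 × 3/16 = 404.8125
  clean-shank single-comb: 2159 × 1/16 = 134.9375
Contribution of feathered-shank single-comb: (428 − 404.8125)² / 404.8125 = 1.3282

1.328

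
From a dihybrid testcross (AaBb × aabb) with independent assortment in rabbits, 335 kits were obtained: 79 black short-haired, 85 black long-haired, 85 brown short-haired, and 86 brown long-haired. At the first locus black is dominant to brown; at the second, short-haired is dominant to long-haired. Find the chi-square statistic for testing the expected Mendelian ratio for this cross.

0.367

A dihybrid testcross with independent assortment gives a 1:1:1:1 ratio.
The 1:1:1:1 ratio has 4 parts, so with N = 335 the expected counts are:
  black short-haired: 335 × 1/4 = 83.75
  black long-haired: 335 × 1/4 = 83.75
  brown short-haired: 335 × 1/4 = 83.75
  brown long-haired: 335 × 1/4 = 83.75
χ² = Σ (O − E)² / E
  black short-haired: (79 − 83.75)² / 83.75 = 0.2694
  black long-haired: (85 − 83.75)² / 83.75 = 0.0187
  brown short-haired: (85 − 83.75)² / 83.75 = 0.0187
  brown long-haired: (86 − 83.75)² / 83.75 = 0.0604
χ² = 0.2694 + 0.0187 + 0.0187 + 0.0604 = 0.3672 ≈ 0.367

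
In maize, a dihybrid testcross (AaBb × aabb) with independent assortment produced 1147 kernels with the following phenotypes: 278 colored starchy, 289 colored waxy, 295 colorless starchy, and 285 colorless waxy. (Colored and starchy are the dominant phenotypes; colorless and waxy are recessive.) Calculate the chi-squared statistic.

0.533

A dihybrid testcross with independent assortment gives a 1:1:1:1 ratio.
Under the 1:1:1:1 hypothesis (Σ ratio = 4, N = 1147):
  colored starchy: 1147 × 1/4 = 286.75
  colored waxy: 1147 × 1/4 = 286.75
  colorless starchy: 1147 × 1/4 = 286.75
  colorless waxy: 1147 × 1/4 = 286.75
χ² = Σ (O − E)² / E
  colored starchy: (278 − 286.75)² / 286.75 = 0.2670
  colored waxy: (289 − 286.75)² / 286.75 = 0.0177
  colorless starchy: (295 − 286.75)² / 286.75 = 0.2374
  colorless waxy: (285 − 286.75)² / 286.75 = 0.0107
χ² = 0.2670 + 0.0177 + 0.2374 + 0.0107 = 0.5328 ≈ 0.533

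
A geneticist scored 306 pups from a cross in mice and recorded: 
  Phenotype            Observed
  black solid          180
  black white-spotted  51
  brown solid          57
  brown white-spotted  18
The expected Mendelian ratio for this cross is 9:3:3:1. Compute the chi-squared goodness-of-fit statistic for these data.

Total ratio parts = 16. Expected numbers out of 306:
  black solid: 306 × 9/16 = 172.125
  black white-spotted: 306 × 3/16 = 57.375
  brown solid: 306 × 3/16 = 57.375
  brown white-spotted: 306 × 1/16 = 19.125
χ² = Σ (O − E)² / E
  black solid: (180 − 172.125)² / 172.125 = 0.3603
  black white-spotted: (51 − 57.375)² / 57.375 = 0.7083
  brown solid: (57 − 57.375)² / 57.375 = 0.0025
  brown white-spotted: (18 − 19.125)² / 19.125 = 0.0662
χ² = 0.3603 + 0.7083 + 0.0025 + 0.0662 = 1.1373 ≈ 1.137

1.137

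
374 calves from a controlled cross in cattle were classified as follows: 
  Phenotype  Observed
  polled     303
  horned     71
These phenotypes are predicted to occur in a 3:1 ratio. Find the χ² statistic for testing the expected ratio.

7.219

Total ratio parts = 4. Expected numbers out of 374:
  polled: 374 × 3/4 = 280.5
  horned: 374 × 1/4 = 93.5
χ² = Σ (O − E)² / E
  polled: (303 − 280.5)² / 280.5 = 1.8048
  horned: (71 − 93.5)² / 93.5 = 5.4144
χ² = 1.8048 + 5.4144 = 7.2192 ≈ 7.219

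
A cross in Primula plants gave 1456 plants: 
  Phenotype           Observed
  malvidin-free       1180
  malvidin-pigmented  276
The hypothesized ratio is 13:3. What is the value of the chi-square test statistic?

0.041

Under the 13:3 hypothesis (Σ ratio = 16, N = 1456):
  malvidin-free: 1456 × 13/16 = 1183
  malvidin-pigmented: 1456 × 3/16 = 273
χ² = Σ (O − E)² / E
  malvidin-free: (1180 − 1183)² / 1183 = 0.0076
  malvidin-pigmented: (276 − 273)² / 273 = 0.0330
χ² = 0.0076 + 0.0330 = 0.0406 ≈ 0.041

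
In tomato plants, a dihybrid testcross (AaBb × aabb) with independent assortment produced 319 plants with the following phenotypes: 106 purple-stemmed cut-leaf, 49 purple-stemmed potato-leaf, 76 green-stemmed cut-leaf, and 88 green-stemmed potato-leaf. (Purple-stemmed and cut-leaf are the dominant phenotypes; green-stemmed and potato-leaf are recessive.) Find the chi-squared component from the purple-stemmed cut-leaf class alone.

8.640

A dihybrid testcross with independent assortment gives a 1:1:1:1 ratio.
The 1:1:1:1 ratio has 4 parts, so with N = 319 the expected counts are:
  purple-stemmed cut-leaf: 319 × 1/4 = 79.75
  purple-stemmed potato-leaf: 319 × 1/4 = 79.75
  green-stemmed cut-leaf: 319 × 1/4 = 79.75
  green-stemmed potato-leaf: 319 × 1/4 = 79.75
Contribution of purple-stemmed cut-leaf: (106 − 79.75)² / 79.75 = 8.6403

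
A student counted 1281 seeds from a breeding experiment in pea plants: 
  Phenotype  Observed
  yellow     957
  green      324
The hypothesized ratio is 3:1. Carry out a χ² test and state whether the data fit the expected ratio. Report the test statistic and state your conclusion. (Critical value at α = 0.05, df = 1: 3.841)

0.059; consistent

Total ratio parts = 4. Expected numbers out of 1281:
  yellow: 1281 × 3/4 = 960.75
  green: 1281 × 1/4 = 320.25
χ² = Σ (O − E)² / E
  yellow: (957 − 960.75)² / 960.75 = 0.0146
  green: (324 − 320.25)² / 320.25 = 0.0439
χ² = 0.0146 + 0.0439 = 0.0585 ≈ 0.059
Degrees of freedom = 2 − 1 = 1; critical value at α = 0.05 is 3.841.
Since 0.059 < 3.841, we fail to reject the null hypothesis — the data are consistent with the 3:1 ratio.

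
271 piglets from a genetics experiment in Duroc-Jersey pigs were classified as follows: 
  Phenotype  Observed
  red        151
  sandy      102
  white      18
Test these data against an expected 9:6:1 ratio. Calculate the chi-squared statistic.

0.082

The 9:6:1 ratio has 16 parts, so with N = 271 the expected counts are:
  red: 271 × 9/16 = 152.4375
  sandy: 271 × 6/16 = 101.625
  white: 271 × 1/16 = 16.9375
χ² = Σ (O − E)² / E
  red: (151 − 152.4375)² / 152.4375 = 0.0136
  sandy: (102 − 101.625)² / 101.625 = 0.0014
  white: (18 − 16.9375)² / 16.9375 = 0.0667
χ² = 0.0136 + 0.0014 + 0.0667 = 0.0817 ≈ 0.082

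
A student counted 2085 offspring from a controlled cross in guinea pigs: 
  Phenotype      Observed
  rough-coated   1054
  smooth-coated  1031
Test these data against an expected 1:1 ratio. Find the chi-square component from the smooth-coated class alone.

0.127

Expected counts for N = 2085 under a 1:1 ratio (total parts = 2):
  rough-coated: 2085 × 1/2 = 1042.5
  smooth-coated: 2085 × 1/2 = 1042.5
Contribution of smooth-coated: (1031 − 1042.5)² / 1042.5 = 0.1269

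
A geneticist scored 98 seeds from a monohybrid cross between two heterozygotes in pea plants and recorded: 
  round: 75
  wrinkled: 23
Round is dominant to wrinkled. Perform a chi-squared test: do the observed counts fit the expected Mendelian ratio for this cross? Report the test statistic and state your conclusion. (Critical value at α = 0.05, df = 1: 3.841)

0.122; consistent

For a monohybrid cross between heterozygotes with complete dominance, the expected phenotypic ratio is 3:1.
Total ratio parts = 4. Expected numbers out of 98:
  round: 98 × 3/4 = 73.5
  wrinkled: 98 × 1/4 = 24.5
χ² = Σ (O − E)² / E
  round: (75 − 73.5)² / 73.5 = 0.0306
  wrinkled: (23 − 24.5)² / 24.5 = 0.0918
χ² = 0.0306 + 0.0918 = 0.1224 ≈ 0.122
Degrees of freedom = 2 − 1 = 1; critical value at α = 0.05 is 3.841.
Since 0.122 < 3.841, we fail to reject the null hypothesis — the data are consistent with the 3:1 ratio.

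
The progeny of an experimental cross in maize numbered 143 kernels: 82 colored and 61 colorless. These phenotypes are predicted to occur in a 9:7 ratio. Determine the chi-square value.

The 9:7 ratio has 16 parts, so with N = 143 the expected counts are:
  colored: 143 × 9/16 = 80.4375
  colorless: 143 × 7/16 = 62.5625
χ² = Σ (O − E)² / E
  colored: (82 − 80.4375)² / 80.4375 = 0.0304
  colorless: (61 − 62.5625)² / 62.5625 = 0.0390
χ² = 0.0304 + 0.0390 = 0.0694 ≈ 0.069

0.069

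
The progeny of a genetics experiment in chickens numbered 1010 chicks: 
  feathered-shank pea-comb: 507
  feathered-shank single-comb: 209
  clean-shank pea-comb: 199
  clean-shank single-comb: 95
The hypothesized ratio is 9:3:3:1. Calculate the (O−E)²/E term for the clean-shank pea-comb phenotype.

Under the 9:3:3:1 hypothesis (Σ ratio = 16, N = 1010):
  feathered-shank pea-comb: 1010 × 9/16 = 568.125
  feathered-shank single-comb: 1010 × 3/16 = 189.375
  clean-shank pea-comb: 1010 × 3/16 = 189.375
  clean-shank single-comb: 1010 × 1/16 = 63.125
Contribution of clean-shank pea-comb: (199 − 189.375)² / 189.375 = 0.4892

0.489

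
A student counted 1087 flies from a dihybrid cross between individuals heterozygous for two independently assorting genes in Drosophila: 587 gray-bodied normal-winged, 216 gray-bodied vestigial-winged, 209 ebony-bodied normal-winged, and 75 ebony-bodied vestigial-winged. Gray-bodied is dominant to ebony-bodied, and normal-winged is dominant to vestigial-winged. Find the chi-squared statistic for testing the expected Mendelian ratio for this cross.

2.572

A dihybrid F₂ with independent assortment and complete dominance at both loci gives a 9:3:3:1 phenotypic ratio.
Expected counts for N = 1087 under a 9:3:3:1 ratio (total parts = 16):
  gray-bodied normal-winged: 1087 × 9/16 = 611.4375
  gray-bodied vestigial-winged: 1087 × 3/16 = 203.8125
  ebony-bodied normal-winged: 1087 × 3/16 = 203.8125
  ebony-bodied vestigial-winged: 1087 × 1/16 = 67.9375
χ² = Σ (O − E)² / E
  gray-bodied normal-winged: (587 − 611.4375)² / 611.4375 = 0.9767
  gray-bodied vestigial-winged: (216 − 203.8125)² / 203.8125 = 0.7288
  ebony-bodied normal-winged: (209 − 203.8125)² / 203.8125 = 0.1320
  ebony-bodied vestigial-winged: (75 − 67.9375)² / 67.9375 = 0.7342
χ² = 0.9767 + 0.7288 + 0.1320 + 0.7342 = 2.5717 ≈ 2.572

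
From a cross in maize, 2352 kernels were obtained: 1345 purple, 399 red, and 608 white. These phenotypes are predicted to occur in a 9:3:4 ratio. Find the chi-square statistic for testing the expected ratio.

Under the 9:3:4 hypothesis (Σ ratio = 16, N = 2352):
  purple: 2352 × 9/16 = 1323
  red: 2352 × 3/16 = 441
  white: 2352 × 4/16 = 588
χ² = Σ (O − E)² / E
  purple: (1345 − 1323)² / 1323 = 0.3658
  red: (399 − 441)² / 441 = 4.0000
  white: (608 − 588)² / 588 = 0.6803
χ² = 0.3658 + 4.0000 + 0.6803 = 5.0461 ≈ 5.046

5.046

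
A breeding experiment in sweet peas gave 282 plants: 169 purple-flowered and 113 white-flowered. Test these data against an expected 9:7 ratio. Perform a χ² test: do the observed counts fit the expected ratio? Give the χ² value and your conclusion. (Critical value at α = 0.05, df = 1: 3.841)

Expected counts for N = 282 under a 9:7 ratio (total parts = 16):
  purple-flowered: 282 × 9/16 = 158.625
  white-flowered: 282 × 7/16 = 123.375
χ² = Σ (O − E)² / E
  purple-flowered: (169 − 158.625)² / 158.625 = 0.6786
  white-flowered: (113 − 123.375)² / 123.375 = 0.8725
χ² = 0.6786 + 0.8725 = 1.5511 ≈ 1.551
Degrees of freedom = 2 − 1 = 1; critical value at α = 0.05 is 3.841.
Since 1.551 < 3.841, we fail to reject the null hypothesis — the data are consistent with the 9:7 ratio.

1.551; consistent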